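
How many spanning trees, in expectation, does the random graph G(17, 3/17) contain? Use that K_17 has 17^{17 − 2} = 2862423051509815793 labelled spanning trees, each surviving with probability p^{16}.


K_17 has 17^{17 − 2} = 2862423051509815793 labelled spanning trees.
For each such spanning tree H, let X_H = 1 if all 16 edges of H are present in G. Then P[X_H = 1] = p^{16} = (3/17)^{16} = 43046721/48661191875666868481.
By linearity of expectation: E[X] = Σ_H E[X_H] = 2862423051509815793 · p^{16} = 2862423051509815793 · 43046721/48661191875666868481 = 43046721/17.
Numerically: E[X] ≈ 2.53e+06.

E[X] = 2862423051509815793 · (3/17)^{16} = 43046721/17 ≈ 2.53e+06.


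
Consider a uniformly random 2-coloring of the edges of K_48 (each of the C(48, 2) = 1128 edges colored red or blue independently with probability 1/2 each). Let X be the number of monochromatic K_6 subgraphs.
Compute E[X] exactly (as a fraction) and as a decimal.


Let X = Σ_S X_S over the C(48, 6) = 12271512 subsets S of size 6, where X_S = 1 if the K_6 on S is monochromatic.
For a fixed S, the K_6 on S has C(6, 2) = 15 edges. P[all 15 edges red] = (1/2)^15, and likewise for blue, so P[monochromatic] = 2·(1/2)^15 = 2^{1 − 15} = 1/16384.
By linearity: E[X] = C(48, 6) · 2^{1 − 15} = 12271512 · 1/16384 = 1533939/2048.
Numerically: E[X] ≈ 748.993652.

E[X] = C(48,6)·2^(1−C(6,2)) = 1533939/2048 ≈ 748.993652.


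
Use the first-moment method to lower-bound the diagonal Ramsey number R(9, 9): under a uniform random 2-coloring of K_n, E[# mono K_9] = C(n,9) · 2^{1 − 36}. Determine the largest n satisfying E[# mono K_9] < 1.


We need C(n, 9) · 2^{1 − 36} < 1, i.e. C(n, 9) < 2^{36 − 1} = 34359738368.
Check values of n near the boundary:
  n = 62: C(62, 9) = 20286591270; 20286591270 < 34359738368? YES
  n = 63: C(63, 9) = 23667689815; 23667689815 < 34359738368? YES
  n = 64: C(64, 9) = 27540584512; 27540584512 < 34359738368? YES
  n = 65: C(65, 9) = 31966749880; 31966749880 < 34359738368? YES
  n = 66: C(66, 9) = 37014131440; 37014131440 < 34359738368? NO
  n = 67: C(67, 9) = 42757703560; 42757703560 < 34359738368? NO
The largest n with C(n, 9) < 34359738368 is n = 65 (where E[X] = 3995843735/4294967296 ≈ 0.930). Hence R(9, 9) > 65, i.e. R(9, 9) ≥ 66.

Largest n = 65; hence R(9, 9) > 65.


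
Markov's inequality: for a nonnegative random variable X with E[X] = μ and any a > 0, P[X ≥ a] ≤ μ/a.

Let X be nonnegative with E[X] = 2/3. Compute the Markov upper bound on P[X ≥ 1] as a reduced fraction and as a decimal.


μ = E[X] = 2/3, a = 1.
Markov: P[X ≥ 1] ≤ μ/a = (2/3)/1 = 2/3.
Numerically: ≈ 0.66667.
(Since a = 1 > μ = 0.66667, the bound 2/3 is < 1 and informative.)

P[X ≥ 1] ≤ 2/3 ≈ 0.66667.


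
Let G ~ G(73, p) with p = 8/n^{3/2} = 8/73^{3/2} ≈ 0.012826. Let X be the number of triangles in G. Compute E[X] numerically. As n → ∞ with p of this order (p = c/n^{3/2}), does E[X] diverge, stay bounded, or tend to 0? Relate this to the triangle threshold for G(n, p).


Number of potential triangles: C(73, 3) = 62196.
Each occurs with probability p³ ≈ (0.012826)³ ≈ 2.1101683e-06.
By linearity: E[X] = C(73, 3)·p³ ≈ 62196 · 2.1101683e-06 ≈ 0.13124.
Since α = 3/2 > 1, p = c/n^{3/2} = o(1/n) is below the triangle threshold p ~ 1/n. Asymptotically E[X] ~ (c³/6)·n^{3(1−α)} = (8³/6)·n^{-1.5} → 0, so by Markov's inequality G has no triangles w.h.p.

E[X] ≈ 0.13124; in regime p = Θ(1/n^{3/2}) E[X] tends to 0 (below the triangle threshold p ~ 1/n).


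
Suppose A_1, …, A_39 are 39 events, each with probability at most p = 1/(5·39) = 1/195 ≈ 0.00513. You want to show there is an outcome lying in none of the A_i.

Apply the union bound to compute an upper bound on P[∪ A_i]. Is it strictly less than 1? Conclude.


Union bound: P[∪_{i=1}^{39} A_i] ≤ Σ_i P[A_i] ≤ 39·p = 39·(1/195) = 1/5.
Numerically: 1/5 ≈ 0.20000.
Is 1/5 < 1? YES.
Since P[∪ A_i] ≤ 1/5 < 1, the complement has P[∩ A_i^c] ≥ 1 − 1/5 = 4/5 > 0, so some outcome avoids every A_i.

39·p = 1/5 ≈ 0.20000; existence CERTIFIED by the union bound.


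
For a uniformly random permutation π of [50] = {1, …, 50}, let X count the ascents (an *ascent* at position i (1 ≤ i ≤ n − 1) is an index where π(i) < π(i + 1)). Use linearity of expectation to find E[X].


Write X = Σ X_I over i = 1, …, 49, with X_I the indicator of one ascent.
There are 49 indicators.
For each fixed i, the pair (π(i), π(i+1)) is a uniformly random ordered pair of distinct values from {1, …, 50}; by symmetry P[π(i) < π(i+1)] = 1/2.
By linearity: E[X] = 49 · (1/2) = (50 − 1) · (1/2) = 49/2 ≈ 24.500.

E[X] = 49/2 = 24.500.


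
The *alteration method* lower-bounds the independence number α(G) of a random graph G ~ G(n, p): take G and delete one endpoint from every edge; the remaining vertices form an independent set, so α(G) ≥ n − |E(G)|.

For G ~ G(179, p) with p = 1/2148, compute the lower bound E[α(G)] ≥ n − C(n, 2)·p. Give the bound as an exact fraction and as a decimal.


E[|E(G)|] = C(179, 2)·p = 15931 · (1/2148) = 89/12.
E[α(G)] ≥ n − E[|E(G)|] = 179 − 89/12 = 2059/12.
Numerically: ≈ 171.5833.
(This is only a lower bound; the true E[α(G)] may be larger.)

E[α(G)] ≥ 2059/12 ≈ 171.5833.


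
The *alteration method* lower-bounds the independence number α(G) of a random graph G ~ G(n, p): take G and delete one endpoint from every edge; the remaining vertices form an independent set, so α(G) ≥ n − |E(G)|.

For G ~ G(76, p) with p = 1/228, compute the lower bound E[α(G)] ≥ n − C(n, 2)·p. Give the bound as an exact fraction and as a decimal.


E[|E(G)|] = C(76, 2)·p = 2850 · (1/228) = 25/2.
E[α(G)] ≥ n − E[|E(G)|] = 76 − 25/2 = 127/2.
Numerically: ≈ 63.50000.
(This is only a lower bound; the true E[α(G)] may be larger.)

E[α(G)] ≥ 127/2 ≈ 63.50000.


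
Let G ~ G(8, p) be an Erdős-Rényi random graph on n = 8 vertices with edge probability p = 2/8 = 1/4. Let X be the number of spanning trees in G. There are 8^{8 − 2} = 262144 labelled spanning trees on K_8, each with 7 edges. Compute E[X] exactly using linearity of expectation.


K_8 has 8^{8 − 2} = 262144 labelled spanning trees.
For each such spanning tree H, let X_H = 1 if all 7 edges of H are present in G. Then P[X_H = 1] = p^{7} = (1/4)^{7} = 1/16384.
Summing the indicators: E[X] = Σ_H E[X_H] = 262144 · p^{7} = 262144 · 1/16384 = 16.
Numerically: E[X] ≈ 16.

E[X] = 262144 · (1/4)^{7} = 16 ≈ 16.


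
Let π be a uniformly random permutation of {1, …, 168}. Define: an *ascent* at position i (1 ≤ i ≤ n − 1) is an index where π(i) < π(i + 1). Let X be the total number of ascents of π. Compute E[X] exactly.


Write X = Σ X_I over i = 1, …, 167, with X_I the indicator of one ascent.
There are 167 indicators.
For each fixed i, the pair (π(i), π(i+1)) is a uniformly random ordered pair of distinct values from {1, …, 168}; by symmetry P[π(i) < π(i+1)] = 1/2.
By linearity: E[X] = 167 · (1/2) = (168 − 1) · (1/2) = 167/2 ≈ 83.500.

E[X] = 167/2 = 83.500.


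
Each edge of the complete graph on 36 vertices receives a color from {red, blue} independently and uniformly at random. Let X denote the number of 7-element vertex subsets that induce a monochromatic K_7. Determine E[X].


Let X = Σ_S X_S over the C(36, 7) = 8347680 subsets S of size 7, where X_S = 1 if the K_7 on S is monochromatic.
For a fixed S, the K_7 on S has C(7, 2) = 21 edges. P[all 21 edges red] = (1/2)^21, and likewise for blue, so P[monochromatic] = 2·(1/2)^21 = 2^{1 − 21} = 1/1048576.
Summing: E[X] = C(36, 7) · 2^{1 − 21} = 8347680 · 1/1048576 = 260865/32768.
Numerically: E[X] ≈ 7.961.

E[X] = C(36,7)·2^(1−C(7,2)) = 260865/32768 ≈ 7.961.


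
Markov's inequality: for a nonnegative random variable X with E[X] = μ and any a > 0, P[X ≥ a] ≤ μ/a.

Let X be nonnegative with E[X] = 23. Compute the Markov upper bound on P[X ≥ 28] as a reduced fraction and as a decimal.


μ = E[X] = 23, a = 28.
Markov: P[X ≥ 28] ≤ μ/a = (23)/28 = 23/28.
Numerically: ≈ 0.821.
(Since a = 28 > μ = 23.000, the bound 23/28 is < 1 and informative.)

P[X ≥ 28] ≤ 23/28 ≈ 0.821.


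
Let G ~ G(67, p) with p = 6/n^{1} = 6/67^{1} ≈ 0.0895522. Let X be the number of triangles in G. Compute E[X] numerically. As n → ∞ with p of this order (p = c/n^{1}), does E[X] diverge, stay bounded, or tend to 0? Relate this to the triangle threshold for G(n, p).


Number of potential triangles: C(67, 3) = 47905.
Each occurs with probability p³ ≈ (0.0895522)³ ≈ 7.18173446e-04.
By linearity: E[X] = C(67, 3)·p³ ≈ 47905 · 7.18173446e-04 ≈ 34.404099.
Here α = 1, so p = 6/n is exactly at the triangle threshold p ~ 1/n. Asymptotically E[X] → c³/6 = 6³/6 = 36 ≈ 36.000000, a bounded constant. In this regime the triangle count is asymptotically Poisson(c³/6).

E[X] ≈ 34.404099; in regime p = Θ(1/n^{1}) E[X] stays bounded (at the triangle threshold p ~ 1/n).


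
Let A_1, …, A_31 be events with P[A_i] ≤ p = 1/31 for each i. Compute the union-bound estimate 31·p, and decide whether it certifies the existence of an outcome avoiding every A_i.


Union bound: P[∪_{i=1}^{31} A_i] ≤ Σ_i P[A_i] ≤ 31·p = 31·(1/31) = 1.
Numerically: 1 ≈ 1.0000000.
Is 1 < 1? NO.
Since the bound 1 is ≥ 1, the union bound is uninformative here; it does NOT by itself certify existence.

31·p = 1 ≈ 1.0000000; existence NOT certified by the union bound.


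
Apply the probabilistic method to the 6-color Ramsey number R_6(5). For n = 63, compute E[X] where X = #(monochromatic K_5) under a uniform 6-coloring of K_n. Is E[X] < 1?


E[X] = C(63, 5) · 6^{1 − 10} = 7028847 · 6^{−9} = 7028847/10077696.
As a reduced fraction: E[X] = 780983/1119744 ≈ 0.6974657.
Is E[X] < 1? YES.
Since E[X] < 1, there exists a 6-coloring of K_{63} with no monochromatic K_5; hence R_6(5) > 63.

E[X] = 780983/1119744 ≈ 0.6974657; E[X] < 1, so R_6(5) > 63.


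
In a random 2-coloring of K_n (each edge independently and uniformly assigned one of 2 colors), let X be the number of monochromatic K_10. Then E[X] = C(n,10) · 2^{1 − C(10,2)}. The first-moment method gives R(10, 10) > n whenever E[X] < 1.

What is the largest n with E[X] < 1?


We need C(n, 10) · 2^{1 − 45} < 1, i.e. C(n, 10) < 2^{45 − 1} = 17592186044416.
Check values of n near the boundary:
  n = 96: C(96, 10) = 11279926456656; 11279926456656 < 17592186044416? YES
  n = 97: C(97, 10) = 12576469727536; 12576469727536 < 17592186044416? YES
  n = 98: C(98, 10) = 14005614014756; 14005614014756 < 17592186044416? YES
  n = 99: C(99, 10) = 15579278510796; 15579278510796 < 17592186044416? YES
  n = 100: C(100, 10) = 17310309456440; 17310309456440 < 17592186044416? YES
  n = 101: C(101, 10) = 19212541264840; 19212541264840 < 17592186044416? NO
  n = 102: C(102, 10) = 21300860967540; 21300860967540 < 17592186044416? NO
The largest n with C(n, 10) < 17592186044416 is n = 100 (where E[X] = 2163788682055/2199023255552 ≈ 0.983977). Hence R(10, 10) > 100, i.e. R(10, 10) ≥ 101.

Largest n = 100; hence R(10, 10) > 100.


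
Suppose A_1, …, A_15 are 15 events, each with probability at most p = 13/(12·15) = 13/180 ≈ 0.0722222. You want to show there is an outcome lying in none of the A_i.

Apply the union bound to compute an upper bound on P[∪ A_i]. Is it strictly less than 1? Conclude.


Union bound: P[∪_{i=1}^{15} A_i] ≤ Σ_i P[A_i] ≤ 15·p = 15·(13/180) = 13/12.
Numerically: 13/12 ≈ 1.0833333.
Is 13/12 < 1? NO.
Since the bound 13/12 is ≥ 1, the union bound is uninformative here; it does NOT by itself certify existence.

15·p = 13/12 ≈ 1.0833333; existence NOT certified by the union bound.


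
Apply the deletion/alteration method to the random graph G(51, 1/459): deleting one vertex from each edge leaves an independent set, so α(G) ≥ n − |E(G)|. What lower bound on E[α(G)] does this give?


E[|E(G)|] = C(51, 2)·p = 1275 · (1/459) = 25/9.
E[α(G)] ≥ n − E[|E(G)|] = 51 − 25/9 = 434/9.
Numerically: ≈ 48.222.
(This is only a lower bound; the true E[α(G)] may be larger.)

E[α(G)] ≥ 434/9 ≈ 48.222.


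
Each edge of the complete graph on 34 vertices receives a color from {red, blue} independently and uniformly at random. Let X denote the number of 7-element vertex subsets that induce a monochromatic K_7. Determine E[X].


Let X = Σ_S X_S over the C(34, 7) = 5379616 subsets S of size 7, where X_S = 1 if the K_7 on S is monochromatic.
For a fixed S, the K_7 on S has C(7, 2) = 21 edges. P[all 21 edges red] = (1/2)^21, and likewise for blue, so P[monochromatic] = 2·(1/2)^21 = 2^{1 − 21} = 1/1048576.
By linearity: E[X] = C(34, 7) · 2^{1 − 21} = 5379616 · 1/1048576 = 168113/32768.
Numerically: E[X] ≈ 5.1304.

E[X] = C(34,7)·2^(1−C(7,2)) = 168113/32768 ≈ 5.1304.


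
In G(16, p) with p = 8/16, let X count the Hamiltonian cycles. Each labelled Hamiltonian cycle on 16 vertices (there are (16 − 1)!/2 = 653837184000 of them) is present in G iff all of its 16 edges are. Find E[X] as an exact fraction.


K_16 has (16 − 1)!/2 = 653837184000 labelled Hamiltonian cycles.
For each such Hamiltonian cycle H, let X_H = 1 if all 16 edges of H are present in G. Then P[X_H = 1] = p^{16} = (1/2)^{16} = 1/65536.
By linearity of expectation: E[X] = Σ_H E[X_H] = 653837184000 · p^{16} = 653837184000 · 1/65536 = 638512875/64.
Numerically: E[X] ≈ 9.977e+06.

E[X] = 653837184000 · (1/2)^{16} = 638512875/64 ≈ 9.977e+06.


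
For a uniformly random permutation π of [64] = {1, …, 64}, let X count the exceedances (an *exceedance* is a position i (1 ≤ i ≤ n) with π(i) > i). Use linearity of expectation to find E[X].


Write X = Σ_{i=1}^{64} X_i, where X_i = 1_{π(i) > i}.
For each fixed i, π(i) is uniform over {1, …, 64} (marginal of a uniform permutation), so P[π(i) > i] = (n − i)/n. Summing: Σ_{i=1}^{64} (n − i)/n = (0 + 1 + … + 63)/64 = 64(64 − 1)/(2·64) = (64 − 1)/2.
Hence E[X] = Σ_{i=1}^{64} (64 − i)/64 = 63/2 ≈ 31.500000.

E[X] = 63/2 = 31.500000.


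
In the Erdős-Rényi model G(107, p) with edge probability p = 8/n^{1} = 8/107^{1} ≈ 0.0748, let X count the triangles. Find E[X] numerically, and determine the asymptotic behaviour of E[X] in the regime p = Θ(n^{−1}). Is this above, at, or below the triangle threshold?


Number of potential triangles: C(107, 3) = 198485.
Each occurs with probability p³ ≈ (0.0748)³ ≈ 4.17945e-04.
By linearity: E[X] = C(107, 3)·p³ ≈ 198485 · 4.17945e-04 ≈ 82.956.
Here α = 1, so p = 8/n is exactly at the triangle threshold p ~ 1/n. Asymptotically E[X] → c³/6 = 8³/6 = 256/3 ≈ 85.333, a bounded constant. In this regime the triangle count is asymptotically Poisson(c³/6).

E[X] ≈ 82.956; in regime p = Θ(1/n^{1}) E[X] stays bounded (at the triangle threshold p ~ 1/n).


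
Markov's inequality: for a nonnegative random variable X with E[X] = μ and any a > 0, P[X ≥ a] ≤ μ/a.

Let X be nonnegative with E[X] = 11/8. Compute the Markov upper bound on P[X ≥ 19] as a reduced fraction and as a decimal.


μ = E[X] = 11/8, a = 19.
Markov: P[X ≥ 19] ≤ μ/a = (11/8)/19 = 11/152.
Numerically: ≈ 0.072368.
(Since a = 19 > μ = 1.375000, the bound 11/152 is < 1 and informative.)

P[X ≥ 19] ≤ 11/152 ≈ 0.072368.


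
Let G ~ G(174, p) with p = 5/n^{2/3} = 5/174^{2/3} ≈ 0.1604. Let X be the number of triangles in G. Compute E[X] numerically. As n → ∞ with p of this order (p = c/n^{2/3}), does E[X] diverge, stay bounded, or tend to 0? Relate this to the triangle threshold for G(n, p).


Number of potential triangles: C(174, 3) = 862924.
Each occurs with probability p³ ≈ (0.1604)³ ≈ 4.128683e-03.
By linearity: E[X] = C(174, 3)·p³ ≈ 862924 · 4.128683e-03 ≈ 3562.7395.
Since α = 2/3 < 1, p = c/n^{2/3} ≫ 1/n is above the triangle threshold p ~ 1/n. Asymptotically E[X] ~ (c³/6)·n^{3(1−α)} = (5³/6)·n^{1} → ∞; triangles are abundant w.h.p.

E[X] ≈ 3562.7395; in regime p = Θ(1/n^{2/3}) E[X] diverges (above the triangle threshold p ~ 1/n).


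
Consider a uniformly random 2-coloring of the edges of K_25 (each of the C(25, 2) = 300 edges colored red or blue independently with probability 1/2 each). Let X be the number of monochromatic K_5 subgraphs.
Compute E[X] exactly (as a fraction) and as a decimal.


Let X = Σ_S X_S over the C(25, 5) = 53130 subsets S of size 5, where X_S = 1 if the K_5 on S is monochromatic.
For a fixed S, the K_5 on S has C(5, 2) = 10 edges. P[all 10 edges red] = (1/2)^10, and likewise for blue, so P[monochromatic] = 2·(1/2)^10 = 2^{1 − 10} = 1/512.
By linearity: E[X] = C(25, 5) · 2^{1 − 10} = 53130 · 1/512 = 26565/256.
Numerically: E[X] ≈ 103.770.

E[X] = C(25,5)·2^(1−C(5,2)) = 26565/256 ≈ 103.770.


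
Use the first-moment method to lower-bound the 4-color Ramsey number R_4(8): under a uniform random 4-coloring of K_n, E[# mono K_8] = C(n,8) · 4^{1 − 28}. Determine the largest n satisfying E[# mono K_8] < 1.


We need C(n, 8) · 4^{1 − 28} < 1, i.e. C(n, 8) < 4^{28 − 1} = 18014398509481984.
Check values of n near the boundary:
  n = 402: C(402, 8) = 15770615726749950; 15770615726749950 < 18014398509481984? YES
  n = 403: C(403, 8) = 16090020602228430; 16090020602228430 < 18014398509481984? YES
  n = 404: C(404, 8) = 16415071523485570; 16415071523485570 < 18014398509481984? YES
  n = 405: C(405, 8) = 16745853821188050; 16745853821188050 < 18014398509481984? YES
  n = 406: C(406, 8) = 17082453897995850; 17082453897995850 < 18014398509481984? YES
  n = 407: C(407, 8) = 17424959239309050; 17424959239309050 < 18014398509481984? YES
  n = 408: C(408, 8) = 17773458424095231; 17773458424095231 < 18014398509481984? YES
  n = 409: C(409, 8) = 18128041135797879; 18128041135797879 < 18014398509481984? NO
  n = 410: C(410, 8) = 18488798173326195; 18488798173326195 < 18014398509481984? NO
The largest n with C(n, 8) < 18014398509481984 is n = 408 (where E[X] = 17773458424095231/18014398509481984 ≈ 0.9866251). Hence R_4(8) > 408, i.e. R_4(8) ≥ 409.

Largest n = 408; hence R_4(8) > 408.


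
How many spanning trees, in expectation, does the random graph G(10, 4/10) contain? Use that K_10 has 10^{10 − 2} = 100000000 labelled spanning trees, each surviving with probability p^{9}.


K_10 has 10^{10 − 2} = 100000000 labelled spanning trees.
For each such spanning tree H, let X_H = 1 if all 9 edges of H are present in G. Then P[X_H = 1] = p^{9} = (2/5)^{9} = 512/1953125.
By linearity: E[X] = Σ_H E[X_H] = 100000000 · p^{9} = 100000000 · 512/1953125 = 131072/5.
Numerically: E[X] ≈ 26214.

E[X] = 100000000 · (2/5)^{9} = 131072/5 ≈ 26214.


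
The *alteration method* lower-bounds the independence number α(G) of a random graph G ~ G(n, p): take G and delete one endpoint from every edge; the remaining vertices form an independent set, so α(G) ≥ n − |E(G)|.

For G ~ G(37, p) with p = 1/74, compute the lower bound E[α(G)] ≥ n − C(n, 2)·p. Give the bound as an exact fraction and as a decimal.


E[|E(G)|] = C(37, 2)·p = 666 · (1/74) = 9.
E[α(G)] ≥ n − E[|E(G)|] = 37 − 9 = 28.
Numerically: ≈ 28.00000.
(This is only a lower bound; the true E[α(G)] may be larger.)

E[α(G)] ≥ 28 ≈ 28.00000.


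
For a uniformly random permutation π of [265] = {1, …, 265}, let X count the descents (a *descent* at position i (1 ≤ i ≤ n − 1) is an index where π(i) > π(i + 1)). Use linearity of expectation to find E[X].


Write X = Σ X_I over i = 1, …, 264, with X_I the indicator of one descent.
There are 264 indicators.
For each fixed i, the pair (π(i), π(i+1)) is a uniformly random ordered pair of distinct values from {1, …, 265}; by symmetry P[π(i) > π(i+1)] = 1/2.
By linearity: E[X] = 264 · (1/2) = (265 − 1) · (1/2) = 132 ≈ 132.000.

E[X] = 132 = 132.000.


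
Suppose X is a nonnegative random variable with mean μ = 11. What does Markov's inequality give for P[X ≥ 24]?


μ = E[X] = 11, a = 24.
Markov: P[X ≥ 24] ≤ μ/a = (11)/24 = 11/24.
Numerically: ≈ 0.458.
(Since a = 24 > μ = 11.000, the bound 11/24 is < 1 and informative.)

P[X ≥ 24] ≤ 11/24 ≈ 0.458.


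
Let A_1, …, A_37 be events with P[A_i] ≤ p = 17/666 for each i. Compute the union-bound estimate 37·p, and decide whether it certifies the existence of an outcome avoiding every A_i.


Union bound: P[∪_{i=1}^{37} A_i] ≤ Σ_i P[A_i] ≤ 37·p = 37·(17/666) = 17/18.
Numerically: 17/18 ≈ 0.94444.
Is 17/18 < 1? YES.
Since P[∪ A_i] ≤ 17/18 < 1, the complement has P[∩ A_i^c] ≥ 1 − 17/18 = 1/18 > 0, so some outcome avoids every A_i.

37·p = 17/18 ≈ 0.94444; existence CERTIFIED by the union bound.


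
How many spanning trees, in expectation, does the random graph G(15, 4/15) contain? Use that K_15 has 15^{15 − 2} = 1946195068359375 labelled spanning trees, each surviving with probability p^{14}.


K_15 has 15^{15 − 2} = 1946195068359375 labelled spanning trees.
For each such spanning tree H, let X_H = 1 if all 14 edges of H are present in G. Then P[X_H = 1] = p^{14} = (4/15)^{14} = 268435456/29192926025390625.
By linearity of expectation: E[X] = Σ_H E[X_H] = 1946195068359375 · p^{14} = 1946195068359375 · 268435456/29192926025390625 = 268435456/15.
Numerically: E[X] ≈ 1.7896e+07.

E[X] = 1946195068359375 · (4/15)^{14} = 268435456/15 ≈ 1.7896e+07.


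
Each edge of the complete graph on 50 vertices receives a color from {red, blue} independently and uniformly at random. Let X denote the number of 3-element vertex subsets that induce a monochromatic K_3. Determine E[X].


Let X = Σ_S X_S over the C(50, 3) = 19600 subsets S of size 3, where X_S = 1 if the K_3 on S is monochromatic.
For a fixed S, the K_3 on S has C(3, 2) = 3 edges. P[all 3 edges red] = (1/2)^3, and likewise for blue, so P[monochromatic] = 2·(1/2)^3 = 2^{1 − 3} = 1/4.
By linearity of expectation: E[X] = C(50, 3) · 2^{1 − 3} = 19600 · 1/4 = 4900.
Numerically: E[X] ≈ 4900.00000.

E[X] = C(50,3)·2^(1−C(3,2)) = 4900 ≈ 4900.00000.


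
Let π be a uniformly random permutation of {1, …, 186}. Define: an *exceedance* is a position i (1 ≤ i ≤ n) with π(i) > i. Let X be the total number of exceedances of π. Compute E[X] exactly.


Write X = Σ_{i=1}^{186} X_i, where X_i = 1_{π(i) > i}.
For each fixed i, π(i) is uniform over {1, …, 186} (marginal of a uniform permutation), so P[π(i) > i] = (n − i)/n. Summing: Σ_{i=1}^{186} (n − i)/n = (0 + 1 + … + 185)/186 = 186(186 − 1)/(2·186) = (186 − 1)/2.
Hence E[X] = Σ_{i=1}^{186} (186 − i)/186 = 185/2 ≈ 92.500.

E[X] = 185/2 = 92.500.


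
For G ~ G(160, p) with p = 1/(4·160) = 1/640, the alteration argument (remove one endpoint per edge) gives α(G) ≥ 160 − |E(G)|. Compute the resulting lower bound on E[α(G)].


E[|E(G)|] = C(160, 2)·p = 12720 · (1/640) = 159/8.
E[α(G)] ≥ n − E[|E(G)|] = 160 − 159/8 = 1121/8.
Numerically: ≈ 140.125.
(This is only a lower bound; the true E[α(G)] may be larger.)

E[α(G)] ≥ 1121/8 ≈ 140.125.


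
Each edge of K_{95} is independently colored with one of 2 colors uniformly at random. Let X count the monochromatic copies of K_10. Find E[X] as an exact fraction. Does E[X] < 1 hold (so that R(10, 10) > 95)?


E[X] = C(95, 10) · 2^{1 − 45} = 10104934117421 · 2^{−44} = 10104934117421/17592186044416.
As a reduced fraction: E[X] = 10104934117421/17592186044416 ≈ 0.5743990.
Is E[X] < 1? YES.
Since E[X] < 1, there exists a 2-coloring of K_{95} with no monochromatic K_10; hence R(10, 10) > 95.

E[X] = 10104934117421/17592186044416 ≈ 0.5743990; E[X] < 1, so R(10, 10) > 95.


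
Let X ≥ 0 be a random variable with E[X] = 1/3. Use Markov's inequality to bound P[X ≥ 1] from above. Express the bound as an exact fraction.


μ = E[X] = 1/3, a = 1.
Markov: P[X ≥ 1] ≤ μ/a = (1/3)/1 = 1/3.
Numerically: ≈ 0.33333.
(Since a = 1 > μ = 0.33333, the bound 1/3 is < 1 and informative.)

P[X ≥ 1] ≤ 1/3 ≈ 0.33333.


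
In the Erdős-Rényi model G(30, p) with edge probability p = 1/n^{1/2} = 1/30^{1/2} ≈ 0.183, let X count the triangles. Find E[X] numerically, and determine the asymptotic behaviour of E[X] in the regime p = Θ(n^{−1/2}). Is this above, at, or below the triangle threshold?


Number of potential triangles: C(30, 3) = 4060.
Each occurs with probability p³ ≈ (0.183)³ ≈ 6.08581e-03.
By linearity: E[X] = C(30, 3)·p³ ≈ 4060 · 6.08581e-03 ≈ 24.708.
Since α = 1/2 < 1, p = c/n^{1/2} ≫ 1/n is above the triangle threshold p ~ 1/n. Asymptotically E[X] ~ (c³/6)·n^{3(1−α)} = (1³/6)·n^{1.5} → ∞; triangles are abundant w.h.p.

E[X] ≈ 24.708; in regime p = Θ(1/n^{1/2}) E[X] diverges (above the triangle threshold p ~ 1/n).


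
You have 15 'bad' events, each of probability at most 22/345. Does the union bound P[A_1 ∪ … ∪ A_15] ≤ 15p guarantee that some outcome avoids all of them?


Union bound: P[∪_{i=1}^{15} A_i] ≤ Σ_i P[A_i] ≤ 15·p = 15·(22/345) = 22/23.
Numerically: 22/23 ≈ 0.956522.
Is 22/23 < 1? YES.
Since P[∪ A_i] ≤ 22/23 < 1, the complement has P[∩ A_i^c] ≥ 1 − 22/23 = 1/23 > 0, so some outcome avoids every A_i.

15·p = 22/23 ≈ 0.956522; existence CERTIFIED by the union bound.


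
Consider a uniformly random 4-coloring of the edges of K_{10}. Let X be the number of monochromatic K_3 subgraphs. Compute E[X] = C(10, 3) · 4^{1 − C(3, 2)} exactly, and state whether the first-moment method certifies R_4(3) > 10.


E[X] = C(10, 3) · 4^{1 − 3} = 120 · 4^{−2} = 120/16.
As a reduced fraction: E[X] = 15/2 ≈ 7.5000000.
Is E[X] < 1? NO.
Since E[X] ≥ 1, the first-moment bound is inconclusive at n = 10; it does NOT by itself certify R_4(3) > 10.

E[X] = 15/2 ≈ 7.5000000; E[X] ≥ 1; first-moment method inconclusive here.


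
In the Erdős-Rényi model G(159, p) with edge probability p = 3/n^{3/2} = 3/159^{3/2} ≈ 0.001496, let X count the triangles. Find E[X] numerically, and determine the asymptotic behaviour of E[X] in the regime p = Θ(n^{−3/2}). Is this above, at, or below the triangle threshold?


Number of potential triangles: C(159, 3) = 657359.
Each occurs with probability p³ ≈ (0.001496)³ ≈ 3.350246e-09.
By linearity: E[X] = C(159, 3)·p³ ≈ 657359 · 3.350246e-09 ≈ 0.0022.
Since α = 3/2 > 1, p = c/n^{3/2} = o(1/n) is below the triangle threshold p ~ 1/n. Asymptotically E[X] ~ (c³/6)·n^{3(1−α)} = (3³/6)·n^{-1.5} → 0, so by Markov's inequality G has no triangles w.h.p.

E[X] ≈ 0.0022; in regime p = Θ(1/n^{3/2}) E[X] tends to 0 (below the triangle threshold p ~ 1/n).


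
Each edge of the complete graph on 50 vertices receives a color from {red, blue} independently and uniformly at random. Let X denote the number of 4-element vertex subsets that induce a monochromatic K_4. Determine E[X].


Let X = Σ_S X_S over the C(50, 4) = 230300 subsets S of size 4, where X_S = 1 if the K_4 on S is monochromatic.
For a fixed S, the K_4 on S has C(4, 2) = 6 edges. P[all 6 edges red] = (1/2)^6, and likewise for blue, so P[monochromatic] = 2·(1/2)^6 = 2^{1 − 6} = 1/32.
Summing: E[X] = C(50, 4) · 2^{1 − 6} = 230300 · 1/32 = 57575/8.
Numerically: E[X] ≈ 7196.8750.

E[X] = C(50,4)·2^(1−C(4,2)) = 57575/8 ≈ 7196.8750.


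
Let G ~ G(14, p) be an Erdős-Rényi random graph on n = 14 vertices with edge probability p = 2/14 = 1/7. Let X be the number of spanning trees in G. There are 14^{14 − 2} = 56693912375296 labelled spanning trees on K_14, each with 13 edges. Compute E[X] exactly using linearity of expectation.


K_14 has 14^{14 − 2} = 56693912375296 labelled spanning trees.
For each such spanning tree H, let X_H = 1 if all 13 edges of H are present in G. Then P[X_H = 1] = p^{13} = (1/7)^{13} = 1/96889010407.
Summing the indicators: E[X] = Σ_H E[X_H] = 56693912375296 · p^{13} = 56693912375296 · 1/96889010407 = 4096/7.
Numerically: E[X] ≈ 585.14.

E[X] = 56693912375296 · (1/7)^{13} = 4096/7 ≈ 585.14.


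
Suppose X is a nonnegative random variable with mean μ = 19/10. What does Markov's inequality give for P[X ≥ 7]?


μ = E[X] = 19/10, a = 7.
Markov: P[X ≥ 7] ≤ μ/a = (19/10)/7 = 19/70.
Numerically: ≈ 0.27143.
(Since a = 7 > μ = 1.90000, the bound 19/70 is < 1 and informative.)

P[X ≥ 7] ≤ 19/70 ≈ 0.27143.


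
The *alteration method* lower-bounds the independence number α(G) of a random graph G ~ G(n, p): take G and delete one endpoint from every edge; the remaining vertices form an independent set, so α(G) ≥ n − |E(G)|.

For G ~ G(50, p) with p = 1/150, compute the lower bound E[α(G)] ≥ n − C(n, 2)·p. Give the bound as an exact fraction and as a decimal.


E[|E(G)|] = C(50, 2)·p = 1225 · (1/150) = 49/6.
E[α(G)] ≥ n − E[|E(G)|] = 50 − 49/6 = 251/6.
Numerically: ≈ 41.833.
(This is only a lower bound; the true E[α(G)] may be larger.)

E[α(G)] ≥ 251/6 ≈ 41.833.


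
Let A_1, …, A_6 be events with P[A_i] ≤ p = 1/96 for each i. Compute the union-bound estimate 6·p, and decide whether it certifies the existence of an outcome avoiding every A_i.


Union bound: P[∪_{i=1}^{6} A_i] ≤ Σ_i P[A_i] ≤ 6·p = 6·(1/96) = 1/16.
Numerically: 1/16 ≈ 0.06250.
Is 1/16 < 1? YES.
Since P[∪ A_i] ≤ 1/16 < 1, the complement has P[∩ A_i^c] ≥ 1 − 1/16 = 15/16 > 0, so some outcome avoids every A_i.

6·p = 1/16 ≈ 0.06250; existence CERTIFIED by the union bound.


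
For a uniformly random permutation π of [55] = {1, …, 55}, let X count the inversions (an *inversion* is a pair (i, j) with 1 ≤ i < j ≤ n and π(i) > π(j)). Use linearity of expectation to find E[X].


Write X = Σ X_I over the C(55, 2) = 1485 pairs i < j, with X_I the indicator of one inversion.
There are 1485 indicators.
For each fixed pair i < j, the values π(i) and π(j) are two distinct elements of {1, …, 55} in uniformly random order; by symmetry P[π(i) > π(j)] = 1/2.
By linearity: E[X] = 1485 · (1/2) = C(55, 2) · (1/2) = 1485/2 = 1485/2 ≈ 742.50000.

E[X] = 1485/2 = 742.50000.


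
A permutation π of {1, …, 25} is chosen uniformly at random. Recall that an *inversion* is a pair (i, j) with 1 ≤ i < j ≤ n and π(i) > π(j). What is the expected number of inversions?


Write X = Σ X_I over the C(25, 2) = 300 pairs i < j, with X_I the indicator of one inversion.
There are 300 indicators.
For each fixed pair i < j, the values π(i) and π(j) are two distinct elements of {1, …, 25} in uniformly random order; by symmetry P[π(i) > π(j)] = 1/2.
By linearity: E[X] = 300 · (1/2) = C(25, 2) · (1/2) = 300/2 = 150 ≈ 150.000000.

E[X] = 150 = 150.000000.


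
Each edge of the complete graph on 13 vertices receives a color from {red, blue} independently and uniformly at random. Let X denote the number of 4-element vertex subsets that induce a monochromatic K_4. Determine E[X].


Let X = Σ_S X_S over the C(13, 4) = 715 subsets S of size 4, where X_S = 1 if the K_4 on S is monochromatic.
For a fixed S, the K_4 on S has C(4, 2) = 6 edges. P[all 6 edges red] = (1/2)^6, and likewise for blue, so P[monochromatic] = 2·(1/2)^6 = 2^{1 − 6} = 1/32.
Summing: E[X] = C(13, 4) · 2^{1 − 6} = 715 · 1/32 = 715/32.
Numerically: E[X] ≈ 22.344.

E[X] = C(13,4)·2^(1−C(4,2)) = 715/32 ≈ 22.344.


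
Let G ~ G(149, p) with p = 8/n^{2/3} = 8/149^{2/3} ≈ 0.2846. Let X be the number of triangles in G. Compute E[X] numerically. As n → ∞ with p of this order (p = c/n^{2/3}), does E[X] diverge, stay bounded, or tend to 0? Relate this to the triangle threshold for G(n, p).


Number of potential triangles: C(149, 3) = 540274.
Each occurs with probability p³ ≈ (0.2846)³ ≈ 2.306202e-02.
By linearity: E[X] = C(149, 3)·p³ ≈ 540274 · 2.306202e-02 ≈ 12459.8121.
Since α = 2/3 < 1, p = c/n^{2/3} ≫ 1/n is above the triangle threshold p ~ 1/n. Asymptotically E[X] ~ (c³/6)·n^{3(1−α)} = (8³/6)·n^{1} → ∞; triangles are abundant w.h.p.

E[X] ≈ 12459.8121; in regime p = Θ(1/n^{2/3}) E[X] diverges (above the triangle threshold p ~ 1/n).


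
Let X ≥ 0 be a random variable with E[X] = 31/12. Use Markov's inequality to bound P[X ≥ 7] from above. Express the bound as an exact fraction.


μ = E[X] = 31/12, a = 7.
Markov: P[X ≥ 7] ≤ μ/a = (31/12)/7 = 31/84.
Numerically: ≈ 0.369048.
(Since a = 7 > μ = 2.583333, the bound 31/84 is < 1 and informative.)

P[X ≥ 7] ≤ 31/84 ≈ 0.369048.


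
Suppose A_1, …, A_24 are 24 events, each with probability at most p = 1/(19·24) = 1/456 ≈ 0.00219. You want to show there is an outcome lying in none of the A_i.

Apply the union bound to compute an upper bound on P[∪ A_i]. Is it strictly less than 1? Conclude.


Union bound: P[∪_{i=1}^{24} A_i] ≤ Σ_i P[A_i] ≤ 24·p = 24·(1/456) = 1/19.
Numerically: 1/19 ≈ 0.05263.
Is 1/19 < 1? YES.
Since P[∪ A_i] ≤ 1/19 < 1, the complement has P[∩ A_i^c] ≥ 1 − 1/19 = 18/19 > 0, so some outcome avoids every A_i.

24·p = 1/19 ≈ 0.05263; existence CERTIFIED by the union bound.


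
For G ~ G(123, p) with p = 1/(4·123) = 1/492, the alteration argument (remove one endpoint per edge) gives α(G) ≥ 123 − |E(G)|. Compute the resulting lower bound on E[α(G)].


E[|E(G)|] = C(123, 2)·p = 7503 · (1/492) = 61/4.
E[α(G)] ≥ n − E[|E(G)|] = 123 − 61/4 = 431/4.
Numerically: ≈ 107.75000.
(This is only a lower bound; the true E[α(G)] may be larger.)

E[α(G)] ≥ 431/4 ≈ 107.75000.


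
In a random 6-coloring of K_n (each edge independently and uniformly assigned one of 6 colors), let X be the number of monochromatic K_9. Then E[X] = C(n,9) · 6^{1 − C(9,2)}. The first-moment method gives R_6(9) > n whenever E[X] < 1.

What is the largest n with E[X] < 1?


We need C(n, 9) · 6^{1 − 36} < 1, i.e. C(n, 9) < 6^{36 − 1} = 1719070799748422591028658176.
Check values of n near the boundary:
  n = 4407: C(4407, 9) = 1713856532599459170657070050; 1713856532599459170657070050 < 1719070799748422591028658176? YES
  n = 4408: C(4408, 9) = 1717362945146264156457459600; 1717362945146264156457459600 < 1719070799748422591028658176? YES
  n = 4409: C(4409, 9) = 1720875732988608787686577131; 1720875732988608787686577131 < 1719070799748422591028658176? NO
The largest n with C(n, 9) < 1719070799748422591028658176 is n = 4408 (where E[X] = 35778394690547169926197075/35813974994758803979763712 ≈ 0.9990). Hence R_6(9) > 4408, i.e. R_6(9) ≥ 4409.

Largest n = 4408; hence R_6(9) > 4408.


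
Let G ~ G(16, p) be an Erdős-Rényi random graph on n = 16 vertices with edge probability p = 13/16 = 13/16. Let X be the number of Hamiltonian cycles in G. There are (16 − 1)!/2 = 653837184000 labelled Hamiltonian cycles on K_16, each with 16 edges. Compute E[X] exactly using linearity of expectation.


K_16 has (16 − 1)!/2 = 653837184000 labelled Hamiltonian cycles.
For each such Hamiltonian cycle H, let X_H = 1 if all 16 edges of H are present in G. Then P[X_H = 1] = p^{16} = (13/16)^{16} = 665416609183179841/18446744073709551616.
By linearity: E[X] = Σ_H E[X_H] = 653837184000 · p^{16} = 653837184000 · 665416609183179841/18446744073709551616 = 424877072202303561918952875/18014398509481984.
Numerically: E[X] ≈ 2.3585e+10.

E[X] = 653837184000 · (13/16)^{16} = 424877072202303561918952875/18014398509481984 ≈ 2.3585e+10.


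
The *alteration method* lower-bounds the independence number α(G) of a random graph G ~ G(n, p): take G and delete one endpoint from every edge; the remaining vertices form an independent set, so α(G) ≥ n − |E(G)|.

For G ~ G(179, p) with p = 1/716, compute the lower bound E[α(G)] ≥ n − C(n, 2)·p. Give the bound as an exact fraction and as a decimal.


E[|E(G)|] = C(179, 2)·p = 15931 · (1/716) = 89/4.
E[α(G)] ≥ n − E[|E(G)|] = 179 − 89/4 = 627/4.
Numerically: ≈ 156.75000.
(This is only a lower bound; the true E[α(G)] may be larger.)

E[α(G)] ≥ 627/4 ≈ 156.75000.


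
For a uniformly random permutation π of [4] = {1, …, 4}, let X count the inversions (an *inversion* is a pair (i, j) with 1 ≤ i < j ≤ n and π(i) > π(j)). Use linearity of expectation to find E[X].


Write X = Σ X_I over the C(4, 2) = 6 pairs i < j, with X_I the indicator of one inversion.
There are 6 indicators.
For each fixed pair i < j, the values π(i) and π(j) are two distinct elements of {1, …, 4} in uniformly random order; by symmetry P[π(i) > π(j)] = 1/2.
By linearity: E[X] = 6 · (1/2) = C(4, 2) · (1/2) = 6/2 = 3 ≈ 3.000000.

E[X] = 3 = 3.000000.


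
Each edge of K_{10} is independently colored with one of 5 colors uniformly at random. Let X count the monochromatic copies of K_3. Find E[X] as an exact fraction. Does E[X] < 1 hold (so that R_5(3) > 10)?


E[X] = C(10, 3) · 5^{1 − 3} = 120 · 5^{−2} = 120/25.
As a reduced fraction: E[X] = 24/5 ≈ 4.80000.
Is E[X] < 1? NO.
Since E[X] ≥ 1, the first-moment bound is inconclusive at n = 10; it does NOT by itself certify R_5(3) > 10.

E[X] = 24/5 ≈ 4.80000; E[X] ≥ 1; first-moment method inconclusive here.


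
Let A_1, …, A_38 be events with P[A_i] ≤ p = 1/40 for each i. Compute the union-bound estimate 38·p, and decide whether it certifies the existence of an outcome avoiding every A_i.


Union bound: P[∪_{i=1}^{38} A_i] ≤ Σ_i P[A_i] ≤ 38·p = 38·(1/40) = 19/20.
Numerically: 19/20 ≈ 0.950.
Is 19/20 < 1? YES.
Since P[∪ A_i] ≤ 19/20 < 1, the complement has P[∩ A_i^c] ≥ 1 − 19/20 = 1/20 > 0, so some outcome avoids every A_i.

38·p = 19/20 ≈ 0.950; existence CERTIFIED by the union bound.


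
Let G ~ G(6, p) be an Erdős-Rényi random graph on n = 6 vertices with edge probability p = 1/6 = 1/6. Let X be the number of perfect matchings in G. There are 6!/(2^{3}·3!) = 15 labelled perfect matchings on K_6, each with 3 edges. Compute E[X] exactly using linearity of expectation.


K_6 has 6!/(2^{3}·3!) = 15 labelled perfect matchings.
For each such perfect matching H, let X_H = 1 if all 3 edges of H are present in G. Then P[X_H = 1] = p^{3} = (1/6)^{3} = 1/216.
By linearity: E[X] = Σ_H E[X_H] = 15 · p^{3} = 15 · 1/216 = 5/72.
Numerically: E[X] ≈ 0.0694444.

E[X] = 15 · (1/6)^{3} = 5/72 ≈ 0.0694444.


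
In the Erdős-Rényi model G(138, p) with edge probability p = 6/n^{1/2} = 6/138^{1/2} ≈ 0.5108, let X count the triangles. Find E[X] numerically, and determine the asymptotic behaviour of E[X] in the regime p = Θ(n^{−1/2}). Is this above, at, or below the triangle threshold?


Number of potential triangles: C(138, 3) = 428536.
Each occurs with probability p³ ≈ (0.5108)³ ≈ 1.332402e-01.
By linearity: E[X] = C(138, 3)·p³ ≈ 428536 · 1.332402e-01 ≈ 57098.2021.
Since α = 1/2 < 1, p = c/n^{1/2} ≫ 1/n is above the triangle threshold p ~ 1/n. Asymptotically E[X] ~ (c³/6)·n^{3(1−α)} = (6³/6)·n^{1.5} → ∞; triangles are abundant w.h.p.

E[X] ≈ 57098.2021; in regime p = Θ(1/n^{1/2}) E[X] diverges (above the triangle threshold p ~ 1/n).


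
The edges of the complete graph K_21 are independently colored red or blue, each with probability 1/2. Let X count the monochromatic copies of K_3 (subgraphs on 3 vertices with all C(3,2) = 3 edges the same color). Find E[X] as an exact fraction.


Let X = Σ_S X_S over the C(21, 3) = 1330 subsets S of size 3, where X_S = 1 if the K_3 on S is monochromatic.
For a fixed S, the K_3 on S has C(3, 2) = 3 edges. P[all 3 edges red] = (1/2)^3, and likewise for blue, so P[monochromatic] = 2·(1/2)^3 = 2^{1 − 3} = 1/4.
By linearity: E[X] = C(21, 3) · 2^{1 − 3} = 1330 · 1/4 = 665/2.
Numerically: E[X] ≈ 332.50000.

E[X] = C(21,3)·2^(1−C(3,2)) = 665/2 ≈ 332.50000.


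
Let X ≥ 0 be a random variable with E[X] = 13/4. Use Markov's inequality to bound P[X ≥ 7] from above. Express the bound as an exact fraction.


μ = E[X] = 13/4, a = 7.
Markov: P[X ≥ 7] ≤ μ/a = (13/4)/7 = 13/28.
Numerically: ≈ 0.464286.
(Since a = 7 > μ = 3.250000, the bound 13/28 is < 1 and informative.)

P[X ≥ 7] ≤ 13/28 ≈ 0.464286.


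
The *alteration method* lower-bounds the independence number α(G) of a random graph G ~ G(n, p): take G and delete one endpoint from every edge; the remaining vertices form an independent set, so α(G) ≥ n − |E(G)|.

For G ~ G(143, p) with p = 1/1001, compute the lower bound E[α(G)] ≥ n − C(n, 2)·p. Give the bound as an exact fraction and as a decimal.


E[|E(G)|] = C(143, 2)·p = 10153 · (1/1001) = 71/7.
E[α(G)] ≥ n − E[|E(G)|] = 143 − 71/7 = 930/7.
Numerically: ≈ 132.8571.
(This is only a lower bound; the true E[α(G)] may be larger.)

E[α(G)] ≥ 930/7 ≈ 132.8571.
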